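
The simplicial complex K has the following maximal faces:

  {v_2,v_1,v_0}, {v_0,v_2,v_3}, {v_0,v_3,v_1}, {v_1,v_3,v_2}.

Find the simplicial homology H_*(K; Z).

H_0 = Z,  H_1 = 0,  H_2 = Z.

Order the vertices as v_0 < v_1 < v_2 < v_3. Listing each simplex with vertices in this order, K has dimension 2 with simplices:

  0-simplices (4): [v_0], [v_1], [v_2], [v_3]
  1-simplices (6): [v_0,v_1], [v_0,v_2], [v_0,v_3], [v_1,v_2], [v_1,v_3], [v_2,v_3]
  2-simplices (4): [v_0,v_1,v_2], [v_0,v_1,v_3], [v_0,v_2,v_3], [v_1,v_2,v_3]

Hence C_0 ≅ Z^4, C_1 ≅ Z^6, C_2 ≅ Z^4.

∂_1: C_1 → C_0 maps an edge to its endpoints' difference, ∂[p,q] = q − p. For instance
  ∂[v_1,v_3] = [v_3] − [v_1].
As a 4×6 matrix over Z this has rank 3, with invariant factors (1,1,1).

Boundary ∂_2: C_2 → C_1 sends each 2-simplex [p,q,r] to [q,r] − [p,r] + [p,q]. For instance
  ∂[v_0,v_1,v_3] = [v_1,v_3] − [v_0,v_3] + [v_0,v_1],
  ∂[v_1,v_2,v_3] = [v_2,v_3] − [v_1,v_3] + [v_1,v_2].
The 6×4 boundary matrix has rank 3 and Smith normal form diag(1,1,1).

Reading off H_k = ker ∂_k / im ∂_{k+1}:

  H_0: rank C_0 − rank ∂_1 = 4 − 3 = 1, and the invariant factors of ∂_1 are all 1, so H_0 ≅ Z.
  H_1: rank ker ∂_1 − rank ∂_2 = (6 − 3) − 3 = 0, and the invariant factors of ∂_2 are all 1, so H_1 ≅ 0.
  H_2: rank ker ∂_2 − rank ∂_3 = (4 − 3) − 0 = 1, and there is no ∂_3, so H_2 ≅ Z.

(K is a triangulation of the 2-sphere S^2.)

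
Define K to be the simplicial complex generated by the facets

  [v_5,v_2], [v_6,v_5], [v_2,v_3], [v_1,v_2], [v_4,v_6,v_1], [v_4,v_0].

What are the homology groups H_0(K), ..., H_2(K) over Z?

Fix the vertex order v_0 < v_1 < v_2 < v_3 < v_4 < v_5 < v_6 and write every simplex with vertices in increasing order. Then dim K = 2 and the simplices of K are:

  0-simplices (7): [v_0], [v_1], [v_2], [v_3], [v_4], [v_5], [v_6]
  1-simplices (8): [v_0,v_4], [v_1,v_2], [v_1,v_4], [v_1,v_6], [v_2,v_3], [v_2,v_5], [v_4,v_6], [v_5,v_6]
  2-simplices (1): [v_1,v_4,v_6]

Hence C_0 ≅ Z^7, C_1 ≅ Z^8, C_2 ≅ Z^1.

The boundary map ∂_1: C_1 → C_0 is given by ∂[p,q] = [q] − [p]. For instance
  ∂[v_4,v_6] = [v_6] − [v_4].
As a 7×8 matrix over Z this has rank 6, with invariant factors (1,1,1,1,1,1).

∂_2: C_2 → C_1 acts by ∂[p,q,r] = [q,r] − [p,r] + [p,q]. For instance
  ∂[v_1,v_4,v_6] = [v_4,v_6] − [v_1,v_6] + [v_1,v_4].
The 8×1 boundary matrix has rank 1 and Smith normal form diag(1).

Reading off H_k = ker ∂_k / im ∂_{k+1}:

  H_0: rank C_0 − rank ∂_1 = 7 − 6 = 1, and the invariant factors of ∂_1 are all 1, so H_0 ≅ Z.
  H_1: rank ker ∂_1 − rank ∂_2 = (8 − 6) − 1 = 1, and the invariant factors of ∂_2 are all 1, so H_1 ≅ Z.
  H_2: rank ker ∂_2 − rank ∂_3 = (1 − 1) − 0 = 0, and there is no ∂_3, so H_2 ≅ 0.

H_0 ≅ Z,  H_1 ≅ Z,  H_2 = 0.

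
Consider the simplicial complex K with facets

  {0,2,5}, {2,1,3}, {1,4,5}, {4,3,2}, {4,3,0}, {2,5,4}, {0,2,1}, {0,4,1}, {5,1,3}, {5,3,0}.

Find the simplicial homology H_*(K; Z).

H_0 = Z,  H_1 = Z_2,  H_2 = 0.

Order the vertices as 0 < 1 < 2 < 3 < 4 < 5. Listing each simplex with vertices in this order, K has dimension 2 with simplices:

  0-simplices (6): [0], [1], [2], [3], [4], [5]
  1-simplices (15): [0,1], [0,2], [0,3], [0,4], [0,5], [1,2], [1,3], [1,4], [1,5], [2,3], [2,4], [2,5], [3,4], [3,5], [4,5]
  2-simplices (10): [0,1,2], [0,1,4], [0,2,5], [0,3,4], [0,3,5], [1,2,3], [1,3,5], [1,4,5], [2,3,4], [2,4,5]

Hence C_0 ≅ Z^6, C_1 ≅ Z^15, C_2 ≅ Z^10.

∂_1: C_1 → C_0 maps an edge to its endpoints' difference, ∂[p,q] = q − p. For instance
  ∂[0,4] = [4] − [0].
As a 6×15 matrix over Z this has rank 5, with invariant factors (1,1,1,1,1).

The boundary map ∂_2: C_2 → C_1 sends each 2-simplex [p,q,r] to [q,r] − [p,r] + [p,q]. For instance
  ∂[0,3,5] = [3,5] − [0,5] + [0,3],
  ∂[0,1,4] = [1,4] − [0,4] + [0,1].
The 15×10 boundary matrix has rank 10 and Smith normal form diag(1,1,1,1,1,1,1,1,1,2).

Reading off H_k = ker ∂_k / im ∂_{k+1}:

  H_0: rank C_0 − rank ∂_1 = 6 − 5 = 1, and the invariant factors of ∂_1 are all 1, so H_0 = Z.
  H_1: rank ker ∂_1 − rank ∂_2 = (15 − 5) − 10 = 0, and ∂_2 has invariant factor 2 > 1, so H_1 = Z_2.
  H_2: rank ker ∂_2 − rank ∂_3 = (10 − 10) − 0 = 0, and there is no ∂_3, so H_2 = 0.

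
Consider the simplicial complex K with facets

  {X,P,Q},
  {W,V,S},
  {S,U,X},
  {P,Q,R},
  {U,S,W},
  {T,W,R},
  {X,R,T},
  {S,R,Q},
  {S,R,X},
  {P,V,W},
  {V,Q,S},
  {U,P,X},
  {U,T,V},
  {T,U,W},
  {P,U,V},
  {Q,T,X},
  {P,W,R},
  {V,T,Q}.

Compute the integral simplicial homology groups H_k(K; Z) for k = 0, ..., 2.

We work with the vertex ordering P < Q < R < S < T < U < V < W < X. The simplices of K, each written with vertices in increasing order, are:

  0-simplices (9): P, Q, R, S, T, U, V, W, X
  1-simplices (27): PQ, PR, PU, PV, PW, PX, QR, QS, QT, QV, QX, RS, RT, RW, RX, SU, SV, SW, SX, TU, TV, TW, TX, UV, UW, UX, VW
  2-simplices (18): PQR, PQX, PRW, PUV, PUX, PVW, QRS, QSV, QTV, QTX, RSX, RTW, RTX, SUW, SUX, SVW, TUV, TUW

giving chain groups C_0 ≅ Z^9, C_1 ≅ Z^27, C_2 ≅ Z^18.

∂_1: C_1 → C_0 maps an edge to its endpoints' difference, ∂[p,q] = q − p. For instance
  ∂TU = U − T.
The 9×27 boundary matrix has rank 8 and Smith normal form diag(1,1,1,1,1,1,1,1).

∂_2: C_2 → C_1 sends each 2-simplex [p,q,r] to [q,r] − [p,r] + [p,q]. For instance
  ∂PVW = VW − PW + PV,
  ∂QRS = RS − QS + QR.
The resulting 27×18 matrix has rank 18, and its Smith normal form has invariant factors (1,1,1,1,1,1,1,1,1,1,1,1,1,1,1,1,1,2).

Computing H_k = (kernel of ∂_k) / (image of ∂_{k+1}):

  H_0: rank C_0 − rank ∂_1 = 9 − 8 = 1, and the invariant factors of ∂_1 are all 1, so H_0 ≅ Z.
  H_1: rank ker ∂_1 − rank ∂_2 = (27 − 8) − 18 = 1, and ∂_2 has invariant factor 2 > 1, so H_1 ≅ Z ⊕ Z/2.
  H_2: rank ker ∂_2 − rank ∂_3 = (18 − 18) − 0 = 0, and there is no ∂_3, so H_2 ≅ 0.

H_0 = Z,  H_1 = Z ⊕ Z/2,  H_2 = 0.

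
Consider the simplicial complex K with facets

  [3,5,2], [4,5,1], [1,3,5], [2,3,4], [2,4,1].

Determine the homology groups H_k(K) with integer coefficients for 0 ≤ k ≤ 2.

We work with the vertex ordering 1 < 2 < 3 < 4 < 5. The simplices of K, each written with vertices in increasing order, are:

  0-simplices (5): [1], [2], [3], [4], [5]
  1-simplices (10): [1,2], [1,3], [1,4], [1,5], [2,3], [2,4], [2,5], [3,4], [3,5], [4,5]
  2-simplices (5): [1,2,4], [1,3,5], [1,4,5], [2,3,4], [2,3,5]

giving chain groups C_0 ≅ Z^5, C_1 ≅ Z^10, C_2 ≅ Z^5.

∂_1: C_1 → C_0 is given by ∂[p,q] = [q] − [p].
The 5×10 boundary matrix has rank 4 and Smith normal form diag(1,1,1,1).

The boundary map ∂_2: C_2 → C_1 maps a triangle to the signed sum of its edges. For instance
  ∂[2,3,5] = [3,5] − [2,5] + [2,3],
  ∂[1,3,5] = [3,5] − [1,5] + [1,3].
This gives a 10×5 integer matrix of rank 5; reducing to Smith normal form yields diagonal entries (1,1,1,1,1).

Computing H_k = (kernel of ∂_k) / (image of ∂_{k+1}):

  H_0: rank C_0 − rank ∂_1 = 5 − 4 = 1, and the invariant factors of ∂_1 are all 1, so H_0 = Z.
  H_1: rank ker ∂_1 − rank ∂_2 = (10 − 4) − 5 = 1, and the invariant factors of ∂_2 are all 1, so H_1 = Z.
  H_2: rank ker ∂_2 − rank ∂_3 = (5 − 5) − 0 = 0, and there is no ∂_3, so H_2 = 0.

H_0 = Z,  H_1 = Z,  H_2 = 0.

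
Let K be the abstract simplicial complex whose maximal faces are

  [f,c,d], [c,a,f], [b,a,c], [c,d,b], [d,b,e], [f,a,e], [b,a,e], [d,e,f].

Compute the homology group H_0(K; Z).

Take the total order a < b < c < d < e < f on the vertex set. Then K (dimension 2) consists of the simplices:

  0-simplices (6): a, b, c, d, e, f
  1-simplices (12): ab, ac, ae, af, bc, bd, be, cd, cf, de, df, ef
  2-simplices (8): abc, abe, acf, aef, bcd, bde, cdf, def

so the chain groups are C_0 ≅ Z^6, C_1 ≅ Z^12, C_2 ≅ Z^8.

Boundary ∂_1: C_1 → C_0 is given by ∂[p,q] = [q] − [p].
This gives a 6×12 integer matrix of rank 5; reducing to Smith normal form yields diagonal entries (1,1,1,1,1).

∂_2: C_2 → C_1 acts by ∂[p,q,r] = [q,r] − [p,r] + [p,q]. For instance
  ∂abe = be − ae + ab,
  ∂bcd = cd − bd + bc.
As a 12×8 matrix over Z this has rank 7, with invariant factors (1,1,1,1,1,1,1).

Now H_k = ker ∂_k / im ∂_{k+1}, so:

  H_0: rank C_0 − rank ∂_1 = 6 − 5 = 1, and the invariant factors of ∂_1 are all 1, so H_0 = Z.

H_0 = Z.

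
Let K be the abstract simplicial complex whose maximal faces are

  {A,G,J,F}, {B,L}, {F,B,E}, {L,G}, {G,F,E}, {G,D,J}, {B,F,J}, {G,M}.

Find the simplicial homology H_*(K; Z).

We work with the vertex ordering A < B < D < E < F < G < J < L < M. The simplices of K, each written with vertices in increasing order, are:

  0-simplices (9): A, B, D, E, F, G, J, L, M
  1-simplices (16): AF, AG, AJ, BE, BF, BJ, BL, DG, DJ, EF, EG, FG, FJ, GJ, GL, GM
  2-simplices (8): AFG, AFJ, AGJ, BEF, BFJ, DGJ, EFG, FGJ
  3-simplices (1): AFGJ

so the chain groups are C_0 ≅ Z^9, C_1 ≅ Z^16, C_2 ≅ Z^8, C_3 ≅ Z^1.

The boundary map ∂_1: C_1 → C_0 is given by ∂[p,q] = [q] − [p].
The resulting 9×16 matrix has rank 8, and its Smith normal form has invariant factors (1,1,1,1,1,1,1,1).

Boundary ∂_2: C_2 → C_1 acts by ∂[p,q,r] = [q,r] − [p,r] + [p,q]. For instance
  ∂BFJ = FJ − BJ + BF,
  ∂AGJ = GJ − AJ + AG.
The resulting 16×8 matrix has rank 7, and its Smith normal form has invariant factors (1,1,1,1,1,1,1).

The boundary map ∂_3: C_3 → C_2 sends each 3-simplex σ to the alternating sum Σ_i (−1)^i (σ with its i-th vertex removed). For instance
  ∂AFGJ = FGJ − AGJ + AFJ − AFG.
As a 8×1 matrix over Z this has rank 1, with invariant factors (1).

Reading off H_k = ker ∂_k / im ∂_{k+1}:

  H_0: rank C_0 − rank ∂_1 = 9 − 8 = 1, and the invariant factors of ∂_1 are all 1, so H_0 = Z.
  H_1: rank ker ∂_1 − rank ∂_2 = (16 − 8) − 7 = 1, and the invariant factors of ∂_2 are all 1, so H_1 = Z.
  H_2: rank ker ∂_2 − rank ∂_3 = (8 − 7) − 1 = 0, and the invariant factors of ∂_3 are all 1, so H_2 = 0.
  H_3: rank ker ∂_3 − rank ∂_4 = (1 − 1) − 0 = 0, and there is no ∂_4, so H_3 = 0.

As a check, the Euler characteristic is 9 − 16 + 8 − 1 = 0, which agrees with 1 − 1 + 0 − 0 = 0.

H_0 ≅ Z,  H_1 ≅ Z,  H_2 = 0,  H_3 = 0.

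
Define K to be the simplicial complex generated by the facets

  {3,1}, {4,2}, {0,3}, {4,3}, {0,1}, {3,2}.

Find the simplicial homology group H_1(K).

H_1 = Z^2.

K has 5 vertices, 6 edges.
rank ∂_1 = 4, rank ∂_2 = 0 ⇒ b_1 = 6 − 4 − 0 = 2. So H_1 ≅ Z^2.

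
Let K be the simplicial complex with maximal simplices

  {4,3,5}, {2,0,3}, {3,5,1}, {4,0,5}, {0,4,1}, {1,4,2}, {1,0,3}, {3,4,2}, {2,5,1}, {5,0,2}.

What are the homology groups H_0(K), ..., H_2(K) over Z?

H_0 = Z,  H_1 = Z/2Z,  H_2 = 0.

Order the vertices as 0 < 1 < 2 < 3 < 4 < 5. Listing each simplex with vertices in this order, K has dimension 2 with simplices:

  0-simplices (6): [0], [1], [2], [3], [4], [5]
  1-simplices (15): [0,1], [0,2], [0,3], [0,4], [0,5], [1,2], [1,3], [1,4], [1,5], [2,3], [2,4], [2,5], [3,4], [3,5], [4,5]
  2-simplices (10): [0,1,3], [0,1,4], [0,2,3], [0,2,5], [0,4,5], [1,2,4], [1,2,5], [1,3,5], [2,3,4], [3,4,5]

Hence C_0 ≅ Z^6, C_1 ≅ Z^15, C_2 ≅ Z^10.

∂_1: C_1 → C_0 is given by ∂[p,q] = [q] − [p]. For instance
  ∂[0,2] = [2] − [0].
As a 6×15 matrix over Z this has rank 5, with invariant factors (1,1,1,1,1).

The boundary map ∂_2: C_2 → C_1 maps a triangle to the signed sum of its edges. For instance
  ∂[1,3,5] = [3,5] − [1,5] + [1,3],
  ∂[0,4,5] = [4,5] − [0,5] + [0,4].
This gives a 15×10 integer matrix of rank 10; reducing to Smith normal form yields diagonal entries (1,1,1,1,1,1,1,1,1,2).

Reading off H_k = ker ∂_k / im ∂_{k+1}:

  H_0: rank C_0 − rank ∂_1 = 6 − 5 = 1, and the invariant factors of ∂_1 are all 1, so H_0 ≅ Z.
  H_1: rank ker ∂_1 − rank ∂_2 = (15 − 5) − 10 = 0, and ∂_2 has invariant factor 2 > 1, so H_1 ≅ Z/2Z.
  H_2: rank ker ∂_2 − rank ∂_3 = (10 − 10) − 0 = 0, and there is no ∂_3, so H_2 ≅ 0.

(K is a triangulation of the real projective plane RP^2.)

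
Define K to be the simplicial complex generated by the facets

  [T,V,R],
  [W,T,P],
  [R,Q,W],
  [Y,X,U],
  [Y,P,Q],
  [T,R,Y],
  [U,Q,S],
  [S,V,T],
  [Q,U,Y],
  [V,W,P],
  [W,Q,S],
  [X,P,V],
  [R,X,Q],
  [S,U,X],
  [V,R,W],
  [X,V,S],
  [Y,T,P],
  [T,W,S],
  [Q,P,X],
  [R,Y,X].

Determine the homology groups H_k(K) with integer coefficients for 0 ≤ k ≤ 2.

H_0 = Z,  H_1 = Z ⊕ Z/2,  H_2 = 0.

K has 10 vertices, 30 edges, 20 triangles.
rank ∂_0 = 0, rank ∂_1 = 9 ⇒ b_0 = 10 − 0 − 9 = 1; all invariant factors of ∂_1 are 1 so no torsion. So H_0 = Z.
rank ∂_1 = 9, rank ∂_2 = 20 ⇒ b_1 = 30 − 9 − 20 = 1; ∂_2 has invariant factor(s) [2] giving torsion. So H_1 = Z ⊕ Z/2.
rank ∂_2 = 20, rank ∂_3 = 0 ⇒ b_2 = 20 − 20 − 0 = 0. So H_2 = 0.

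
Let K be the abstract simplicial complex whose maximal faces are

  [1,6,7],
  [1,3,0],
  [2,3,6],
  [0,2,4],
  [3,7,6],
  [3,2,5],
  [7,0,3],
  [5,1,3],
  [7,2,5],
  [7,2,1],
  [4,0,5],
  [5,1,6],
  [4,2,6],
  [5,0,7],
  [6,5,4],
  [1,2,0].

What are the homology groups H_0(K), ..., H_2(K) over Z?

H_0 ≅ Z,  H_1 ≅ Z^2,  H_2 ≅ Z.

Take the total order 0 < 1 < 2 < 3 < 4 < 5 < 6 < 7 on the vertex set. Then K (dimension 2) consists of the simplices:

  0-simplices (8): [0], [1], [2], [3], [4], [5], [6], [7]
  1-simplices (24): (24 of them)
  2-simplices (16): [0,1,2], [0,1,3], [0,2,4], [0,3,7], [0,4,5], [0,5,7], [1,2,7], [1,3,5], [1,5,6], [1,6,7], [2,3,5], [2,3,6], [2,4,6], [2,5,7], [3,6,7], [4,5,6]

giving chain groups C_0 ≅ Z^8, C_1 ≅ Z^24, C_2 ≅ Z^16.

The boundary map ∂_1: C_1 → C_0 is given by ∂[p,q] = [q] − [p]. For instance
  ∂[0,2] = [2] − [0].
As a 8×24 matrix over Z this has rank 7, with invariant factors (1,1,1,1,1,1,1).

Boundary ∂_2: C_2 → C_1 maps a triangle to the signed sum of its edges. For instance
  ∂[3,6,7] = [6,7] − [3,7] + [3,6],
  ∂[2,3,6] = [3,6] − [2,6] + [2,3].
This gives a 24×16 integer matrix of rank 15; reducing to Smith normal form yields diagonal entries (1,1,1,1,1,1,1,1,1,1,1,1,1,1,1).

From H_k ≅ ker(∂_k) / im(∂_{k+1}) we obtain:

  H_0: rank C_0 − rank ∂_1 = 8 − 7 = 1, and the invariant factors of ∂_1 are all 1, so H_0 = Z.
  H_1: rank ker ∂_1 − rank ∂_2 = (24 − 7) − 15 = 2, and the invariant factors of ∂_2 are all 1, so H_1 = Z^2.
  H_2: rank ker ∂_2 − rank ∂_3 = (16 − 15) − 0 = 1, and there is no ∂_3, so H_2 = Z.

(K is a triangulation of the torus T^2.)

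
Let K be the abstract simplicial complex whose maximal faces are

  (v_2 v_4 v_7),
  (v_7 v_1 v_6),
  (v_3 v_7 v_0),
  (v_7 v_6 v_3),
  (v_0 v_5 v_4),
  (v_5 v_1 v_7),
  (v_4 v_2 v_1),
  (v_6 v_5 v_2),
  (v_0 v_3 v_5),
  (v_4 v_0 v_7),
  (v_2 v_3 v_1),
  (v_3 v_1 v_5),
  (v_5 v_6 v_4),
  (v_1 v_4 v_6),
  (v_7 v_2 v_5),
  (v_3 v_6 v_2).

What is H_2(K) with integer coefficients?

K has 8 vertices, 24 edges, 16 triangles.
rank ∂_2 = 15, rank ∂_3 = 0 ⇒ b_2 = 16 − 15 − 0 = 1. So H_2 ≅ Z.

H_2 = Z.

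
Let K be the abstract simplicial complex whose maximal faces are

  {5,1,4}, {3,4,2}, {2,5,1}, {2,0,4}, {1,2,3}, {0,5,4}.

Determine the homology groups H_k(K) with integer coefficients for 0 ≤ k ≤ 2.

H_0 ≅ Z,  H_1 ≅ Z,  H_2 = 0.

K has 6 vertices, 12 edges, 6 triangles.
rank ∂_0 = 0, rank ∂_1 = 5 ⇒ b_0 = 6 − 0 − 5 = 1; all invariant factors of ∂_1 are 1 so no torsion. So H_0 ≅ Z.
rank ∂_1 = 5, rank ∂_2 = 6 ⇒ b_1 = 12 − 5 − 6 = 1; all invariant factors of ∂_2 are 1 so no torsion. So H_1 ≅ Z.
rank ∂_2 = 6, rank ∂_3 = 0 ⇒ b_2 = 6 − 6 − 0 = 0. So H_2 ≅ 0.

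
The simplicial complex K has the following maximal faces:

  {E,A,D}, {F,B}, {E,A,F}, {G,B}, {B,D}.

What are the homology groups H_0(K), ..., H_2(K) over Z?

H_0 ≅ Z,  H_1 ≅ Z,  H_2 = 0.

K has 6 vertices, 8 edges, 2 triangles.
rank ∂_0 = 0, rank ∂_1 = 5 ⇒ b_0 = 6 − 0 − 5 = 1; all invariant factors of ∂_1 are 1 so no torsion. So H_0 = Z.
rank ∂_1 = 5, rank ∂_2 = 2 ⇒ b_1 = 8 − 5 − 2 = 1; all invariant factors of ∂_2 are 1 so no torsion. So H_1 = Z.
rank ∂_2 = 2, rank ∂_3 = 0 ⇒ b_2 = 2 − 2 − 0 = 0. So H_2 = 0.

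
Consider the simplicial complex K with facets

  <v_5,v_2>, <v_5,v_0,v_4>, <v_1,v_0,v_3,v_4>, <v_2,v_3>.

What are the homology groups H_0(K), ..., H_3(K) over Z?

H_0 = Z,  H_1 = Z,  H_2 = 0,  H_3 = 0.

Fix the vertex order v_0 < v_1 < v_2 < v_3 < v_4 < v_5 and write every simplex with vertices in increasing order. Then dim K = 3 and the simplices of K are:

  0-simplices (6): [v_0], [v_1], [v_2], [v_3], [v_4], [v_5]
  1-simplices (10): [v_0,v_1], [v_0,v_3], [v_0,v_4], [v_0,v_5], [v_1,v_3], [v_1,v_4], [v_2,v_3], [v_2,v_5], [v_3,v_4], [v_4,v_5]
  2-simplices (5): [v_0,v_1,v_3], [v_0,v_1,v_4], [v_0,v_3,v_4], [v_0,v_4,v_5], [v_1,v_3,v_4]
  3-simplices (1): [v_0,v_1,v_3,v_4]

so the chain groups are C_0 ≅ Z^6, C_1 ≅ Z^10, C_2 ≅ Z^5, C_3 ≅ Z^1.

∂_1: C_1 → C_0 sends each edge [p,q] (with p < q) to q − p. For instance
  ∂[v_4,v_5] = [v_5] − [v_4].
As a 6×10 matrix over Z this has rank 5, with invariant factors (1,1,1,1,1).

∂_2: C_2 → C_1 acts by ∂[p,q,r] = [q,r] − [p,r] + [p,q]. For instance
  ∂[v_0,v_1,v_3] = [v_1,v_3] − [v_0,v_3] + [v_0,v_1],
  ∂[v_0,v_1,v_4] = [v_1,v_4] − [v_0,v_4] + [v_0,v_1].
This gives a 10×5 integer matrix of rank 4; reducing to Smith normal form yields diagonal entries (1,1,1,1).

The boundary map ∂_3: C_3 → C_2 sends each 3-simplex σ to the alternating sum Σ_i (−1)^i (σ with its i-th vertex removed). For instance
  ∂[v_0,v_1,v_3,v_4] = [v_1,v_3,v_4] − [v_0,v_3,v_4] + [v_0,v_1,v_4] − [v_0,v_1,v_3].
This gives a 5×1 integer matrix of rank 1; reducing to Smith normal form yields diagonal entries (1).

Now H_k = ker ∂_k / im ∂_{k+1}, so:

  H_0: rank C_0 − rank ∂_1 = 6 − 5 = 1, and the invariant factors of ∂_1 are all 1, so H_0 ≅ Z.
  H_1: rank ker ∂_1 − rank ∂_2 = (10 − 5) − 4 = 1, and the invariant factors of ∂_2 are all 1, so H_1 ≅ Z.
  H_2: rank ker ∂_2 − rank ∂_3 = (5 − 4) − 1 = 0, and the invariant factors of ∂_3 are all 1, so H_2 ≅ 0.
  H_3: rank ker ∂_3 − rank ∂_4 = (1 − 1) − 0 = 0, and there is no ∂_4, so H_3 ≅ 0.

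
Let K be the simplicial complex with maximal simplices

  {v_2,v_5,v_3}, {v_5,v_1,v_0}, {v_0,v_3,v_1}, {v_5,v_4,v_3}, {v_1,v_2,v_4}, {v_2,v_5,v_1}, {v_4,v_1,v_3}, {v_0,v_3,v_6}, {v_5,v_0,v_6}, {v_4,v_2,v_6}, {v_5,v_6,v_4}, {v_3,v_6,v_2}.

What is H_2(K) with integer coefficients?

H_2 ≅ 0.

Order the vertices as v_0 < v_1 < v_2 < v_3 < v_4 < v_5 < v_6. Listing each simplex with vertices in this order, K has dimension 2 with simplices:

  0-simplices (7): [v_0], [v_1], [v_2], [v_3], [v_4], [v_5], [v_6]
  1-simplices (18): (18 of them)
  2-simplices (12): (12 of them)

giving chain groups C_0 ≅ Z^7, C_1 ≅ Z^18, C_2 ≅ Z^12.

∂_1: C_1 → C_0 sends each edge [p,q] (with p < q) to q − p.
The resulting 7×18 matrix has rank 6, and its Smith normal form has invariant factors (1,1,1,1,1,1).

Boundary ∂_2: C_2 → C_1 acts by ∂[p,q,r] = [q,r] − [p,r] + [p,q]. For instance
  ∂[v_3,v_4,v_5] = [v_4,v_5] − [v_3,v_5] + [v_3,v_4],
  ∂[v_0,v_1,v_3] = [v_1,v_3] − [v_0,v_3] + [v_0,v_1].
As a 18×12 matrix over Z this has rank 12, with invariant factors (1,1,1,1,1,1,1,1,1,1,1,2).

Now H_k = ker ∂_k / im ∂_{k+1}, so:

  H_2: rank ker ∂_2 − rank ∂_3 = (12 − 12) − 0 = 0, and there is no ∂_3, so H_2 = 0.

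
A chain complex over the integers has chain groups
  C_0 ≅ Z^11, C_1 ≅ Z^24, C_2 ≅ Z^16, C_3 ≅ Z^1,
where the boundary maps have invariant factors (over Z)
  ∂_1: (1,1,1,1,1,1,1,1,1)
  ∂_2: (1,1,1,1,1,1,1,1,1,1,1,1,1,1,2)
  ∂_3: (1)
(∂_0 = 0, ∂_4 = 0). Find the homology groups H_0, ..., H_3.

H_0 = Z^2,  H_1 = Z/2,  H_2 = 0,  H_3 = 0.

H_0: b_0 = 11 − 0 − 9 = 2; torsion from ∂_1 factors > 1: none. So H_0 = Z^2.
H_1: b_1 = 24 − 9 − 15 = 0; torsion from ∂_2 factors > 1: [2]. So H_1 = Z/2.
H_2: b_2 = 16 − 15 − 1 = 0; torsion from ∂_3 factors > 1: none. So H_2 = 0.
H_3: b_3 = 1 − 1 − 0 = 0; torsion from ∂_4 factors > 1: none. So H_3 = 0.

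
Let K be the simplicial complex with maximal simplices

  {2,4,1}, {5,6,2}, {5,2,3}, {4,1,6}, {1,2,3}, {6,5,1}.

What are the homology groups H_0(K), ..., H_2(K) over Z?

H_0 = Z,  H_1 = Z,  H_2 = 0.

K has 6 vertices, 12 edges, 6 triangles.
rank ∂_0 = 0, rank ∂_1 = 5 ⇒ b_0 = 6 − 0 − 5 = 1; all invariant factors of ∂_1 are 1 so no torsion. So H_0 ≅ Z.
rank ∂_1 = 5, rank ∂_2 = 6 ⇒ b_1 = 12 − 5 − 6 = 1; all invariant factors of ∂_2 are 1 so no torsion. So H_1 ≅ Z.
rank ∂_2 = 6, rank ∂_3 = 0 ⇒ b_2 = 6 − 6 − 0 = 0. So H_2 ≅ 0.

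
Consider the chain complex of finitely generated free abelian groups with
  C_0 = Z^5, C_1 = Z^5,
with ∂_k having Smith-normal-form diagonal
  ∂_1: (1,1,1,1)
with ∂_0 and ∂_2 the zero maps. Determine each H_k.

H_0: b_0 = 5 − 0 − 4 = 1; torsion from ∂_1 factors > 1: none. So H_0 = Z.
H_1: b_1 = 5 − 4 − 0 = 1; torsion from ∂_2 factors > 1: none. So H_1 = Z.

H_0 = Z,  H_1 = Z.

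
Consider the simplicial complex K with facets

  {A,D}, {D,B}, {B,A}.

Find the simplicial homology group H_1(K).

Order the vertices as A < B < D. Listing each simplex with vertices in this order, K has dimension 1 with simplices:

  0-simplices (3): A, B, D
  1-simplices (3): AB, AD, BD

giving chain groups C_0 ≅ Z^3, C_1 ≅ Z^3.

∂_1: C_1 → C_0 maps an edge to its endpoints' difference, ∂[p,q] = q − p.
As a 3×3 matrix over Z this has rank 2, with invariant factors (1,1).

From H_k ≅ ker(∂_k) / im(∂_{k+1}) we obtain:

  H_1: rank ker ∂_1 − rank ∂_2 = (3 − 2) − 0 = 1, and there is no ∂_2, so H_1 = Z.

(K is a triangulation of the circle S^1.)

H_1 ≅ Z.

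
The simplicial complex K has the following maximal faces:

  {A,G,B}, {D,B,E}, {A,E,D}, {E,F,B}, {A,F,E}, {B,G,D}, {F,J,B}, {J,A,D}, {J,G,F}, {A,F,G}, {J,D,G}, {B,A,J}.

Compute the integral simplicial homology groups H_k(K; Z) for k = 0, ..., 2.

H_0 ≅ Z,  H_1 ≅ Z_2,  H_2 = 0.

We work with the vertex ordering A < B < D < E < F < G < J. The simplices of K, each written with vertices in increasing order, are:

  0-simplices (7): A, B, D, E, F, G, J
  1-simplices (18): AB, AD, AE, AF, AG, AJ, BD, BE, BF, BG, BJ, DE, DG, DJ, EF, FG, FJ, GJ
  2-simplices (12): ABG, ABJ, ADE, ADJ, AEF, AFG, BDE, BDG, BEF, BFJ, DGJ, FGJ

Hence C_0 ≅ Z^7, C_1 ≅ Z^18, C_2 ≅ Z^12.

Boundary ∂_1: C_1 → C_0 maps an edge to its endpoints' difference, ∂[p,q] = q − p.
This gives a 7×18 integer matrix of rank 6; reducing to Smith normal form yields diagonal entries (1,1,1,1,1,1).

∂_2: C_2 → C_1 maps a triangle to the signed sum of its edges. For instance
  ∂DGJ = GJ − DJ + DG,
  ∂BEF = EF − BF + BE.
The 18×12 boundary matrix has rank 12 and Smith normal form diag(1,1,1,1,1,1,1,1,1,1,1,2).

Computing H_k = (kernel of ∂_k) / (image of ∂_{k+1}):

  H_0: rank C_0 − rank ∂_1 = 7 − 6 = 1, and the invariant factors of ∂_1 are all 1, so H_0 ≅ Z.
  H_1: rank ker ∂_1 − rank ∂_2 = (18 − 6) − 12 = 0, and ∂_2 has invariant factor 2 > 1, so H_1 ≅ Z_2.
  H_2: rank ker ∂_2 − rank ∂_3 = (12 − 12) − 0 = 0, and there is no ∂_3, so H_2 ≅ 0.

As a check, the Euler characteristic is 7 − 18 + 12 = 1, which agrees with 1 − 0 + 0 = 1.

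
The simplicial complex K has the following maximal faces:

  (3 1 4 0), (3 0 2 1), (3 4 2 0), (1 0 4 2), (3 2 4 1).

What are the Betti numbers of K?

We work with the vertex ordering 0 < 1 < 2 < 3 < 4. The simplices of K, each written with vertices in increasing order, are:

  0-simplices (5): [0], [1], [2], [3], [4]
  1-simplices (10): [0,1], [0,2], [0,3], [0,4], [1,2], [1,3], [1,4], [2,3], [2,4], [3,4]
  2-simplices (10): [0,1,2], [0,1,3], [0,1,4], [0,2,3], [0,2,4], [0,3,4], [1,2,3], [1,2,4], [1,3,4], [2,3,4]
  3-simplices (5): [0,1,2,3], [0,1,2,4], [0,1,3,4], [0,2,3,4], [1,2,3,4]

Hence C_0 ≅ Z^5, C_1 ≅ Z^10, C_2 ≅ Z^10, C_3 ≅ Z^5.

∂_1: C_1 → C_0 sends each edge [p,q] (with p < q) to q − p. For instance
  ∂[2,4] = [4] − [2].
The resulting 5×10 matrix has rank 4, and its Smith normal form has invariant factors (1,1,1,1).

The boundary map ∂_2: C_2 → C_1 maps a triangle to the signed sum of its edges. For instance
  ∂[1,2,4] = [2,4] − [1,4] + [1,2],
  ∂[0,2,4] = [2,4] − [0,4] + [0,2].
The resulting 10×10 matrix has rank 6, and its Smith normal form has invariant factors (1,1,1,1,1,1).

Boundary ∂_3: C_3 → C_2 sends each 3-simplex σ to the alternating sum Σ_i (−1)^i (σ with its i-th vertex removed). For instance
  ∂[0,1,2,4] = [1,2,4] − [0,2,4] + [0,1,4] − [0,1,2],
  ∂[0,1,3,4] = [1,3,4] − [0,3,4] + [0,1,4] − [0,1,3].
The 10×5 boundary matrix has rank 4 and Smith normal form diag(1,1,1,1).

Reading off H_k = ker ∂_k / im ∂_{k+1}:

  H_0: rank C_0 − rank ∂_1 = 5 − 4 = 1, and the invariant factors of ∂_1 are all 1, so H_0 = Z.
  H_1: rank ker ∂_1 − rank ∂_2 = (10 − 4) − 6 = 0, and the invariant factors of ∂_2 are all 1, so H_1 = 0.
  H_2: rank ker ∂_2 − rank ∂_3 = (10 − 6) − 4 = 0, and the invariant factors of ∂_3 are all 1, so H_2 = 0.
  H_3: rank ker ∂_3 − rank ∂_4 = (5 − 4) − 0 = 1, and there is no ∂_4, so H_3 = Z.

Hence the Betti numbers are b_0 = 1, b_1 = 0, b_2 = 0, b_3 = 1.

b_0 = 1, b_1 = 0, b_2 = 0, b_3 = 1.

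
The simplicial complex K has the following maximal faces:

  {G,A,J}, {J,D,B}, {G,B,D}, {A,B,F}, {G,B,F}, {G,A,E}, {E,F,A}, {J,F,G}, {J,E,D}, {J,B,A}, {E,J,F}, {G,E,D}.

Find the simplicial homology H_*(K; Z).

We work with the vertex ordering A < B < D < E < F < G < J. The simplices of K, each written with vertices in increasing order, are:

  0-simplices (7): A, B, D, E, F, G, J
  1-simplices (18): AB, AE, AF, AG, AJ, BD, BF, BG, BJ, DE, DG, DJ, EF, EG, EJ, FG, FJ, GJ
  2-simplices (12): ABF, ABJ, AEF, AEG, AGJ, BDG, BDJ, BFG, DEG, DEJ, EFJ, FGJ

Hence C_0 ≅ Z^7, C_1 ≅ Z^18, C_2 ≅ Z^12.

∂_1: C_1 → C_0 maps an edge to its endpoints' difference, ∂[p,q] = q − p.
This gives a 7×18 integer matrix of rank 6; reducing to Smith normal form yields diagonal entries (1,1,1,1,1,1).

Boundary ∂_2: C_2 → C_1 acts by ∂[p,q,r] = [q,r] − [p,r] + [p,q]. For instance
  ∂AEG = EG − AG + AE,
  ∂DEG = EG − DG + DE.
The 18×12 boundary matrix has rank 12 and Smith normal form diag(1,1,1,1,1,1,1,1,1,1,1,2).

From H_k ≅ ker(∂_k) / im(∂_{k+1}) we obtain:

  H_0: rank C_0 − rank ∂_1 = 7 − 6 = 1, and the invariant factors of ∂_1 are all 1, so H_0 ≅ Z.
  H_1: rank ker ∂_1 − rank ∂_2 = (18 − 6) − 12 = 0, and ∂_2 has invariant factor 2 > 1, so H_1 ≅ Z/2.
  H_2: rank ker ∂_2 − rank ∂_3 = (12 − 12) − 0 = 0, and there is no ∂_3, so H_2 ≅ 0.

H_0 ≅ Z,  H_1 ≅ Z/2,  H_2 = 0.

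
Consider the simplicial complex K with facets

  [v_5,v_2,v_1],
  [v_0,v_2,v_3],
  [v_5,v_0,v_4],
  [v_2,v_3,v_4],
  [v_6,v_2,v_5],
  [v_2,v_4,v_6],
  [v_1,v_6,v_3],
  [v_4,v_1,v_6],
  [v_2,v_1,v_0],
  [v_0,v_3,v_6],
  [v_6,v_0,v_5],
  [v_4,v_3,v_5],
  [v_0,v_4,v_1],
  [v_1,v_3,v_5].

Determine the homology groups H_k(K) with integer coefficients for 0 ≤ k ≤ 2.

We work with the vertex ordering v_0 < v_1 < v_2 < v_3 < v_4 < v_5 < v_6. The simplices of K, each written with vertices in increasing order, are:

  0-simplices (7): [v_0], [v_1], [v_2], [v_3], [v_4], [v_5], [v_6]
  1-simplices (21): (21 of them)
  2-simplices (14): (14 of them)

so the chain groups are C_0 ≅ Z^7, C_1 ≅ Z^21, C_2 ≅ Z^14.

Boundary ∂_1: C_1 → C_0 maps an edge to its endpoints' difference, ∂[p,q] = q − p. For instance
  ∂[v_2,v_5] = [v_5] − [v_2].
As a 7×21 matrix over Z this has rank 6, with invariant factors (1,1,1,1,1,1).

∂_2: C_2 → C_1 sends each 2-simplex [p,q,r] to [q,r] − [p,r] + [p,q]. For instance
  ∂[v_1,v_3,v_6] = [v_3,v_6] − [v_1,v_6] + [v_1,v_3],
  ∂[v_2,v_4,v_6] = [v_4,v_6] − [v_2,v_6] + [v_2,v_4].
The resulting 21×14 matrix has rank 13, and its Smith normal form has invariant factors (1,1,1,1,1,1,1,1,1,1,1,1,1).

From H_k ≅ ker(∂_k) / im(∂_{k+1}) we obtain:

  H_0: rank C_0 − rank ∂_1 = 7 − 6 = 1, and the invariant factors of ∂_1 are all 1, so H_0 = Z.
  H_1: rank ker ∂_1 − rank ∂_2 = (21 − 6) − 13 = 2, and the invariant factors of ∂_2 are all 1, so H_1 = Z^2.
  H_2: rank ker ∂_2 − rank ∂_3 = (14 − 13) − 0 = 1, and there is no ∂_3, so H_2 = Z.

As a check, the Euler characteristic is 7 − 21 + 14 = 0, which agrees with 1 − 2 + 1 = 0.
(K is a triangulation of the torus T^2.)

H_0 = Z,  H_1 = Z^2,  H_2 = Z.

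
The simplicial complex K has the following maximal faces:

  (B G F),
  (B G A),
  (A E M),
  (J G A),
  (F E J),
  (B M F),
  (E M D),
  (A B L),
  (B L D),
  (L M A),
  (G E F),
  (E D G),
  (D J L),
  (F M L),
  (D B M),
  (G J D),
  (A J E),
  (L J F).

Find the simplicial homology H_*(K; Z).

H_0 ≅ Z,  H_1 ≅ Z ⊕ Z/2,  H_2 = 0.

Fix the vertex order A < B < D < E < F < G < J < L < M and write every simplex with vertices in increasing order. Then dim K = 2 and the simplices of K are:

  0-simplices (9): A, B, D, E, F, G, J, L, M
  1-simplices (27): AB, AE, AG, AJ, AL, AM, BD, BF, BG, BL, BM, DE, DG, DJ, DL, DM, EF, EG, EJ, EM, FG, FJ, FL, FM, GJ, JL, LM
  2-simplices (18): ABG, ABL, AEJ, AEM, AGJ, ALM, BDL, BDM, BFG, BFM, DEG, DEM, DGJ, DJL, EFG, EFJ, FJL, FLM

so the chain groups are C_0 ≅ Z^9, C_1 ≅ Z^27, C_2 ≅ Z^18.

∂_1: C_1 → C_0 maps an edge to its endpoints' difference, ∂[p,q] = q − p. For instance
  ∂AB = B − A.
This gives a 9×27 integer matrix of rank 8; reducing to Smith normal form yields diagonal entries (1,1,1,1,1,1,1,1).

Boundary ∂_2: C_2 → C_1 maps a triangle to the signed sum of its edges. For instance
  ∂EFJ = FJ − EJ + EF,
  ∂ABG = BG − AG + AB.
The 27×18 boundary matrix has rank 18 and Smith normal form diag(1,1,1,1,1,1,1,1,1,1,1,1,1,1,1,1,1,2).

Reading off H_k = ker ∂_k / im ∂_{k+1}:

  H_0: rank C_0 − rank ∂_1 = 9 − 8 = 1, and the invariant factors of ∂_1 are all 1, so H_0 ≅ Z.
  H_1: rank ker ∂_1 − rank ∂_2 = (27 − 8) − 18 = 1, and ∂_2 has invariant factor 2 > 1, so H_1 ≅ Z ⊕ Z/2.
  H_2: rank ker ∂_2 − rank ∂_3 = (18 − 18) − 0 = 0, and there is no ∂_3, so H_2 ≅ 0.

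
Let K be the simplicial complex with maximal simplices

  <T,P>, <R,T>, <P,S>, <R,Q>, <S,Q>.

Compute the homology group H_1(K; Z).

H_1 ≅ Z.

K has 5 vertices, 5 edges.
rank ∂_1 = 4, rank ∂_2 = 0 ⇒ b_1 = 5 − 4 − 0 = 1. So H_1 = Z.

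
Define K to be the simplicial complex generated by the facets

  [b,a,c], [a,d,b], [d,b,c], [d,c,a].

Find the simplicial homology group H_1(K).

H_1 = 0.

Take the total order a < b < c < d on the vertex set. Then K (dimension 2) consists of the simplices:

  0-simplices (4): a, b, c, d
  1-simplices (6): ab, ac, ad, bc, bd, cd
  2-simplices (4): abc, abd, acd, bcd

so the chain groups are C_0 ≅ Z^4, C_1 ≅ Z^6, C_2 ≅ Z^4.

The boundary map ∂_1: C_1 → C_0 sends each edge [p,q] (with p < q) to q − p. For instance
  ∂ab = b − a.
As a 4×6 matrix over Z this has rank 3, with invariant factors (1,1,1).

∂_2: C_2 → C_1 maps a triangle to the signed sum of its edges. For instance
  ∂abd = bd − ad + ab,
  ∂abc = bc − ac + ab.
The resulting 6×4 matrix has rank 3, and its Smith normal form has invariant factors (1,1,1).

From H_k ≅ ker(∂_k) / im(∂_{k+1}) we obtain:

  H_1: rank ker ∂_1 − rank ∂_2 = (6 − 3) − 3 = 0, and the invariant factors of ∂_2 are all 1, so H_1 = 0.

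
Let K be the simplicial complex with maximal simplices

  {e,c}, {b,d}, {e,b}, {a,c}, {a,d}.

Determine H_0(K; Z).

Take the total order a < b < c < d < e on the vertex set. Then K (dimension 1) consists of the simplices:

  0-simplices (5): a, b, c, d, e
  1-simplices (5): ac, ad, bd, be, ce

Hence C_0 ≅ Z^5, C_1 ≅ Z^5.

Boundary ∂_1: C_1 → C_0 maps an edge to its endpoints' difference, ∂[p,q] = q − p.
The resulting 5×5 matrix has rank 4, and its Smith normal form has invariant factors (1,1,1,1).

From H_k ≅ ker(∂_k) / im(∂_{k+1}) we obtain:

  H_0: rank C_0 − rank ∂_1 = 5 − 4 = 1, and the invariant factors of ∂_1 are all 1, so H_0 = Z.

H_0 = Z.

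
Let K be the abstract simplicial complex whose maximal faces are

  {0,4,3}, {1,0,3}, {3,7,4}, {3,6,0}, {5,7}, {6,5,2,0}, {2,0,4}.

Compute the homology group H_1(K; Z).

H_1 = Z.

We work with the vertex ordering 0 < 1 < 2 < 3 < 4 < 5 < 6 < 7. The simplices of K, each written with vertices in increasing order, are:

  0-simplices (8): [0], [1], [2], [3], [4], [5], [6], [7]
  1-simplices (16): [0,1], [0,2], [0,3], [0,4], [0,5], [0,6], [1,3], [2,4], [2,5], [2,6], [3,4], [3,6], [3,7], [4,7], [5,6], [5,7]
  2-simplices (9): [0,1,3], [0,2,4], [0,2,5], [0,2,6], [0,3,4], [0,3,6], [0,5,6], [2,5,6], [3,4,7]
  3-simplices (1): [0,2,5,6]

Hence C_0 ≅ Z^8, C_1 ≅ Z^16, C_2 ≅ Z^9, C_3 ≅ Z^1.

∂_1: C_1 → C_0 maps an edge to its endpoints' difference, ∂[p,q] = q − p. For instance
  ∂[0,6] = [6] − [0].
The 8×16 boundary matrix has rank 7 and Smith normal form diag(1,1,1,1,1,1,1).

The boundary map ∂_2: C_2 → C_1 acts by ∂[p,q,r] = [q,r] − [p,r] + [p,q]. For instance
  ∂[0,3,4] = [3,4] − [0,4] + [0,3],
  ∂[0,2,5] = [2,5] − [0,5] + [0,2].
As a 16×9 matrix over Z this has rank 8, with invariant factors (1,1,1,1,1,1,1,1).

Boundary ∂_3: C_3 → C_2 sends each 3-simplex σ to the alternating sum Σ_i (−1)^i (σ with its i-th vertex removed). For instance
  ∂[0,2,5,6] = [2,5,6] − [0,5,6] + [0,2,6] − [0,2,5].
As a 9×1 matrix over Z this has rank 1, with invariant factors (1).

Now H_k = ker ∂_k / im ∂_{k+1}, so:

  H_1: rank ker ∂_1 − rank ∂_2 = (16 − 7) − 8 = 1, and the invariant factors of ∂_2 are all 1, so H_1 = Z.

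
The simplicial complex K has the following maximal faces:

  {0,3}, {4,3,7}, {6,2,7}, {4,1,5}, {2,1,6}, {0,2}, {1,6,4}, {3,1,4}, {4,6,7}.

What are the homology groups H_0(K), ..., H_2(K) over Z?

H_0 ≅ Z,  H_1 ≅ Z,  H_2 = 0.

We work with the vertex ordering 0 < 1 < 2 < 3 < 4 < 5 < 6 < 7. The simplices of K, each written with vertices in increasing order, are:

  0-simplices (8): [0], [1], [2], [3], [4], [5], [6], [7]
  1-simplices (15): [0,2], [0,3], [1,2], [1,3], [1,4], [1,5], [1,6], [2,6], [2,7], [3,4], [3,7], [4,5], [4,6], [4,7], [6,7]
  2-simplices (7): [1,2,6], [1,3,4], [1,4,5], [1,4,6], [2,6,7], [3,4,7], [4,6,7]

Hence C_0 ≅ Z^8, C_1 ≅ Z^15, C_2 ≅ Z^7.

The boundary map ∂_1: C_1 → C_0 is given by ∂[p,q] = [q] − [p]. For instance
  ∂[0,2] = [2] − [0].
As a 8×15 matrix over Z this has rank 7, with invariant factors (1,1,1,1,1,1,1).

The boundary map ∂_2: C_2 → C_1 sends each 2-simplex [p,q,r] to [q,r] − [p,r] + [p,q]. For instance
  ∂[1,4,5] = [4,5] − [1,5] + [1,4],
  ∂[1,4,6] = [4,6] − [1,6] + [1,4].
As a 15×7 matrix over Z this has rank 7, with invariant factors (1,1,1,1,1,1,1).

Computing H_k = (kernel of ∂_k) / (image of ∂_{k+1}):

  H_0: rank C_0 − rank ∂_1 = 8 − 7 = 1, and the invariant factors of ∂_1 are all 1, so H_0 ≅ Z.
  H_1: rank ker ∂_1 − rank ∂_2 = (15 − 7) − 7 = 1, and the invariant factors of ∂_2 are all 1, so H_1 ≅ Z.
  H_2: rank ker ∂_2 − rank ∂_3 = (7 − 7) − 0 = 0, and there is no ∂_3, so H_2 ≅ 0.

As a check, the Euler characteristic is 8 − 15 + 7 = 0, which agrees with 1 − 1 + 0 = 0.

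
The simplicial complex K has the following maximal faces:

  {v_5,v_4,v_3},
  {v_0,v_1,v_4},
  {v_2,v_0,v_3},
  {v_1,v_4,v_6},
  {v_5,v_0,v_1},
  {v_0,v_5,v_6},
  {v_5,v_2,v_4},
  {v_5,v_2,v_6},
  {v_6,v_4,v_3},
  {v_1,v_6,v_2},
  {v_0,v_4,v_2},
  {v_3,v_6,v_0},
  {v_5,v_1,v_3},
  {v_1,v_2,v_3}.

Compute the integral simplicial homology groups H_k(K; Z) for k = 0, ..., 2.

H_0 ≅ Z,  H_1 ≅ Z^2,  H_2 ≅ Z.

We work with the vertex ordering v_0 < v_1 < v_2 < v_3 < v_4 < v_5 < v_6. The simplices of K, each written with vertices in increasing order, are:

  0-simplices (7): [v_0], [v_1], [v_2], [v_3], [v_4], [v_5], [v_6]
  1-simplices (21): (21 of them)
  2-simplices (14): (14 of them)

Hence C_0 ≅ Z^7, C_1 ≅ Z^21, C_2 ≅ Z^14.

Boundary ∂_1: C_1 → C_0 sends each edge [p,q] (with p < q) to q − p. For instance
  ∂[v_0,v_4] = [v_4] − [v_0].
This gives a 7×21 integer matrix of rank 6; reducing to Smith normal form yields diagonal entries (1,1,1,1,1,1).

Boundary ∂_2: C_2 → C_1 acts by ∂[p,q,r] = [q,r] − [p,r] + [p,q]. For instance
  ∂[v_0,v_5,v_6] = [v_5,v_6] − [v_0,v_6] + [v_0,v_5],
  ∂[v_0,v_2,v_4] = [v_2,v_4] − [v_0,v_4] + [v_0,v_2].
The 21×14 boundary matrix has rank 13 and Smith normal form diag(1,1,1,1,1,1,1,1,1,1,1,1,1).

Reading off H_k = ker ∂_k / im ∂_{k+1}:

  H_0: rank C_0 − rank ∂_1 = 7 − 6 = 1, and the invariant factors of ∂_1 are all 1, so H_0 ≅ Z.
  H_1: rank ker ∂_1 − rank ∂_2 = (21 − 6) − 13 = 2, and the invariant factors of ∂_2 are all 1, so H_1 ≅ Z^2.
  H_2: rank ker ∂_2 − rank ∂_3 = (14 − 13) − 0 = 1, and there is no ∂_3, so H_2 ≅ Z.

(K is a triangulation of the torus T^2.)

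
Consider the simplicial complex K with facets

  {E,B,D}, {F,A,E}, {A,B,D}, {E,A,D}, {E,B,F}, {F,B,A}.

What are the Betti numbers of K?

b_0 = 1, b_1 = 0, b_2 = 1.

Take the total order A < B < D < E < F on the vertex set. Then K (dimension 2) consists of the simplices:

  0-simplices (5): A, B, D, E, F
  1-simplices (9): AB, AD, AE, AF, BD, BE, BF, DE, EF
  2-simplices (6): ABD, ABF, ADE, AEF, BDE, BEF

giving chain groups C_0 ≅ Z^5, C_1 ≅ Z^9, C_2 ≅ Z^6.

Boundary ∂_1: C_1 → C_0 is given by ∂[p,q] = [q] − [p].
The resulting 5×9 matrix has rank 4, and its Smith normal form has invariant factors (1,1,1,1).

Boundary ∂_2: C_2 → C_1 acts by ∂[p,q,r] = [q,r] − [p,r] + [p,q]. For instance
  ∂BDE = DE − BE + BD,
  ∂BEF = EF − BF + BE.
As a 9×6 matrix over Z this has rank 5, with invariant factors (1,1,1,1,1).

Computing H_k = (kernel of ∂_k) / (image of ∂_{k+1}):

  H_0: rank C_0 − rank ∂_1 = 5 − 4 = 1, and the invariant factors of ∂_1 are all 1, so H_0 = Z.
  H_1: rank ker ∂_1 − rank ∂_2 = (9 − 4) − 5 = 0, and the invariant factors of ∂_2 are all 1, so H_1 = 0.
  H_2: rank ker ∂_2 − rank ∂_3 = (6 − 5) − 0 = 1, and there is no ∂_3, so H_2 = Z.

As a check, the Euler characteristic is 5 − 9 + 6 = 2, which agrees with 1 − 0 + 1 = 2.
(K is a triangulation of the 2-sphere S^2.)

Hence the Betti numbers are b_0 = 1, b_1 = 0, b_2 = 1.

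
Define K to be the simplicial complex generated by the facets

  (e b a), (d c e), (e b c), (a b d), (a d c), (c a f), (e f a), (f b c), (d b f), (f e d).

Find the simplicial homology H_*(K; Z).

H_0 = Z,  H_1 = Z/2,  H_2 = 0.

Fix the vertex order a < b < c < d < e < f and write every simplex with vertices in increasing order. Then dim K = 2 and the simplices of K are:

  0-simplices (6): a, b, c, d, e, f
  1-simplices (15): ab, ac, ad, ae, af, bc, bd, be, bf, cd, ce, cf, de, df, ef
  2-simplices (10): abd, abe, acd, acf, aef, bce, bcf, bdf, cde, def

Hence C_0 ≅ Z^6, C_1 ≅ Z^15, C_2 ≅ Z^10.

∂_1: C_1 → C_0 maps an edge to its endpoints' difference, ∂[p,q] = q − p.
This gives a 6×15 integer matrix of rank 5; reducing to Smith normal form yields diagonal entries (1,1,1,1,1).

∂_2: C_2 → C_1 acts by ∂[p,q,r] = [q,r] − [p,r] + [p,q]. For instance
  ∂cde = de − ce + cd,
  ∂bcf = cf − bf + bc.
The resulting 15×10 matrix has rank 10, and its Smith normal form has invariant factors (1,1,1,1,1,1,1,1,1,2).

From H_k ≅ ker(∂_k) / im(∂_{k+1}) we obtain:

  H_0: rank C_0 − rank ∂_1 = 6 − 5 = 1, and the invariant factors of ∂_1 are all 1, so H_0 ≅ Z.
  H_1: rank ker ∂_1 − rank ∂_2 = (15 − 5) − 10 = 0, and ∂_2 has invariant factor 2 > 1, so H_1 ≅ Z/2.
  H_2: rank ker ∂_2 − rank ∂_3 = (10 − 10) − 0 = 0, and there is no ∂_3, so H_2 ≅ 0.

As a check, the Euler characteristic is 6 − 15 + 10 = 1, which agrees with 1 − 0 + 0 = 1.
(K is a triangulation of the real projective plane RP^2.)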